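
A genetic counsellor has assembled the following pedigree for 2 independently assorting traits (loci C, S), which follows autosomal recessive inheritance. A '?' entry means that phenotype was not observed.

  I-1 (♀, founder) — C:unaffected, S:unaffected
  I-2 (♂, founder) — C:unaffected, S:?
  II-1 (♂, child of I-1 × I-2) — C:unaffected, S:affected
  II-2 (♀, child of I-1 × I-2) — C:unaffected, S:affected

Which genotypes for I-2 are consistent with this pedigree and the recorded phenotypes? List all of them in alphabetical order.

C/I-1 un ·: CC|Cc
C/I-2 un ·: CC|Cc
C/II-1 un I-1×I-2: CC|Cc
C/II-2 un I-1×I-2: CC|Cc
⇒ C over [I-1,I-2,II-1,II-2]: 13 consistent
S/I-1 un ·: Ss
S/I-2 ? ·: Ss|ss
S/II-1 aff I-1×I-2: ss
S/II-2 aff I-1×I-2: ss
⇒ S over [I-1,I-2,II-1,II-2]: 2 consistent

I-2 ∈ {CC Ss, CC ss, Cc Ss, Cc ss}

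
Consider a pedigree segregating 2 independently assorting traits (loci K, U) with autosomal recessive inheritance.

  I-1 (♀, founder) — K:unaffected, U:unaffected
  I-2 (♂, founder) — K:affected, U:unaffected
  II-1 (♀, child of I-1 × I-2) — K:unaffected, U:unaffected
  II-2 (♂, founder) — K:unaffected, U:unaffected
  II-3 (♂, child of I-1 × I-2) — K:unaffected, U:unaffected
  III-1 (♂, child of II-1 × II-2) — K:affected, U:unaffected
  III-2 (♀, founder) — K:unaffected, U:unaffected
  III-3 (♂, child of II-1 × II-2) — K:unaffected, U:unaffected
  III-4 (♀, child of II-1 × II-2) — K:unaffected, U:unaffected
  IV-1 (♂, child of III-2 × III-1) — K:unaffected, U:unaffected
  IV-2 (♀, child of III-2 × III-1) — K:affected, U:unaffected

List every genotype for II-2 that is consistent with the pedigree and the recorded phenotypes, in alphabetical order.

K/I-1 un ·: KK|Kk
K/I-2 aff ·: kk
K/II-1 un I-1×I-2: Kk
K/II-2 un ·: Kk
K/II-3 un I-1×I-2: Kk
K/III-1 aff II-1×II-2: kk
K/III-2 un ·: Kk
K/III-3 un II-1×II-2: KK|Kk
K/III-4 un II-1×II-2: KK|Kk
K/IV-1 un III-2×III-1: Kk
K/IV-2 aff III-2×III-1: kk
⇒ K over [I-1,I-2,II-1,II-2,II-3,III-1,III-2,III-3,III-4,IV-1,IV-2]: 8 consistent
U/I-1 un ·: UU|Uu
U/I-2 un ·: UU|Uu
U/II-1 un I-1×I-2: UU|Uu
U/II-2 un ·: UU|Uu
U/II-3 un I-1×I-2: UU|Uu
U/III-1 un II-1×II-2: UU|Uu
U/III-2 un ·: UU|Uu
U/III-3 un II-1×II-2: UU|Uu
U/III-4 un II-1×II-2: UU|Uu
U/IV-1 un III-2×III-1: UU|Uu
U/IV-2 un III-2×III-1: UU|Uu
⇒ U over [I-1,I-2,II-1,II-2,II-3,III-1,III-2,III-3,III-4,IV-1,IV-2]: 1023 consistent

II-2 ∈ {Kk UU, Kk Uu}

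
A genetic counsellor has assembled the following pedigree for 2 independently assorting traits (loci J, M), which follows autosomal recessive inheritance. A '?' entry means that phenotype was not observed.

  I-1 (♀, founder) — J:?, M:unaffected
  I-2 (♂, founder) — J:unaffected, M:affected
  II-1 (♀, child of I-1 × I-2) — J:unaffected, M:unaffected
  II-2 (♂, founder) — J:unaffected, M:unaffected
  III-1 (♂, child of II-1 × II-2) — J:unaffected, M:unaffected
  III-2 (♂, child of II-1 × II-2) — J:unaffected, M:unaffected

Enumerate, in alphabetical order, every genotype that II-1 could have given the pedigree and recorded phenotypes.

II-1 ∈ {JJ Mm, Jj Mm}

J/I-1 ? ·: JJ|Jj|jj
J/I-2 un ·: JJ|Jj
J/II-1 un I-1×I-2: JJ|Jj
J/II-2 un ·: JJ|Jj
J/III-1 un II-1×II-2: JJ|Jj
J/III-2 un II-1×II-2: JJ|Jj
⇒ J over [I-1,I-2,II-1,II-2,III-1,III-2]: 60 consistent
M/I-1 un ·: MM|Mm
M/I-2 aff ·: mm
M/II-1 un I-1×I-2: Mm
M/II-2 un ·: MM|Mm
M/III-1 un II-1×II-2: MM|Mm
M/III-2 un II-1×II-2: MM|Mm
⇒ M over [I-1,I-2,II-1,II-2,III-1,III-2]: 16 consistent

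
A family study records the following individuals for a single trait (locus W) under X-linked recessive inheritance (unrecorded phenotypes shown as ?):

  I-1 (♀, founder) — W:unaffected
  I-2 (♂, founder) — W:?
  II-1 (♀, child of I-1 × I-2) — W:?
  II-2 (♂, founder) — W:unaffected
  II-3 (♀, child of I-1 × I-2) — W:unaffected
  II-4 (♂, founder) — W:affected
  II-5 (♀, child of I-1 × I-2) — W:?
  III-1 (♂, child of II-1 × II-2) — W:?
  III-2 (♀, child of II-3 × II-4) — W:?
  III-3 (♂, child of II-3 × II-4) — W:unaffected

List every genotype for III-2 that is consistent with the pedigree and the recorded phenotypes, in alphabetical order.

W/I-1 un ·: X^WX^W|X^WX^w
W/I-2 ? ·: X^WY|X^wY
W/II-1 ? I-1×I-2: X^WX^W|X^WX^w|X^wX^w
W/II-2 un ·: X^WY
W/II-3 un I-1×I-2: X^WX^W|X^WX^w
W/II-4 aff ·: X^wY
W/II-5 ? I-1×I-2: X^WX^W|X^WX^w|X^wX^w
W/III-1 ? II-1×II-2: X^WY|X^wY
W/III-2 ? II-3×II-4: X^WX^w|X^wX^w
W/III-3 un II-3×II-4: X^WY
⇒ W over [I-1,I-2,II-1,II-2,II-3,II-4,II-5,III-1,III-2,III-3]: 35 consistent

III-2 ∈ {X^WX^w, X^wX^w}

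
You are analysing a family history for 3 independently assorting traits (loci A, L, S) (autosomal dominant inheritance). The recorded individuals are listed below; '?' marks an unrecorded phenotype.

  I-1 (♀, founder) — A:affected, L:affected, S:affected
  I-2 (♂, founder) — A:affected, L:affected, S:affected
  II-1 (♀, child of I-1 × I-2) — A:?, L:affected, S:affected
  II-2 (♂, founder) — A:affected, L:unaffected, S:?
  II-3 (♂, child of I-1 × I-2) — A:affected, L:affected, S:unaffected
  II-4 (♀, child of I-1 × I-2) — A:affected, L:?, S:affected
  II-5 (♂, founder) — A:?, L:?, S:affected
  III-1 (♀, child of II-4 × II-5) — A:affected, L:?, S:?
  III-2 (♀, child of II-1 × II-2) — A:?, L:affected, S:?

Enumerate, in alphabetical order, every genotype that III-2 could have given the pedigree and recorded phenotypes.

A/I-1 aff ·: Aa|AA
A/I-2 aff ·: Aa|AA
A/II-1 ? I-1×I-2: aa|Aa|AA
A/II-2 aff ·: Aa|AA
A/II-3 aff I-1×I-2: Aa|AA
A/II-4 aff I-1×I-2: Aa|AA
A/II-5 ? ·: aa|Aa|AA
A/III-1 aff II-4×II-5: Aa|AA
A/III-2 ? II-1×II-2: aa|Aa|AA
⇒ A over [I-1,I-2,II-1,II-2,II-3,II-4,II-5,III-1,III-2]: 498 consistent
L/I-1 aff ·: Ll|LL
L/I-2 aff ·: Ll|LL
L/II-1 aff I-1×I-2: Ll|LL
L/II-2 un ·: ll
L/II-3 aff I-1×I-2: Ll|LL
L/II-4 ? I-1×I-2: ll|Ll|LL
L/II-5 ? ·: ll|Ll|LL
L/III-1 ? II-4×II-5: ll|Ll|LL
L/III-2 aff II-1×II-2: Ll
⇒ L over [I-1,I-2,II-1,II-2,II-3,II-4,II-5,III-1,III-2]: 152 consistent
S/I-1 aff ·: Ss
S/I-2 aff ·: Ss
S/II-1 aff I-1×I-2: Ss|SS
S/II-2 ? ·: ss|Ss|SS
S/II-3 un I-1×I-2: ss
S/II-4 aff I-1×I-2: Ss|SS
S/II-5 aff ·: Ss|SS
S/III-1 ? II-4×II-5: ss|Ss|SS
S/III-2 ? II-1×II-2: ss|Ss|SS
⇒ S over [I-1,I-2,II-1,II-2,II-3,II-4,II-5,III-1,III-2]: 88 consistent

III-2 ∈ {AA Ll SS, AA Ll Ss, AA Ll ss, Aa Ll SS, Aa Ll Ss, Aa Ll ss, aa Ll SS, aa Ll Ss, aa Ll ss}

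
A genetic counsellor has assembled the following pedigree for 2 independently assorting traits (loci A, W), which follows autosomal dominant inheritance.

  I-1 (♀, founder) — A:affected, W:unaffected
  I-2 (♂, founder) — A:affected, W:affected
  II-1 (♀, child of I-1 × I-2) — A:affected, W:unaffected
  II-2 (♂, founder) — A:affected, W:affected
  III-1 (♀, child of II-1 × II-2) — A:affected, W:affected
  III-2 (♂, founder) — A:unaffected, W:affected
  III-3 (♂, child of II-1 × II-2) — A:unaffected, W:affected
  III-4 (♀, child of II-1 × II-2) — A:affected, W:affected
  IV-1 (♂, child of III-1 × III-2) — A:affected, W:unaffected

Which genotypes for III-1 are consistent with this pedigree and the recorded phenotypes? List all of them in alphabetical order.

A/I-1 aff ·: Aa|AA
A/I-2 aff ·: Aa|AA
A/II-1 aff I-1×I-2: Aa
A/II-2 aff ·: Aa
A/III-1 aff II-1×II-2: Aa|AA
A/III-2 un ·: aa
A/III-3 un II-1×II-2: aa
A/III-4 aff II-1×II-2: Aa|AA
A/IV-1 aff III-1×III-2: Aa
⇒ A over [I-1,I-2,II-1,II-2,III-1,III-2,III-3,III-4,IV-1]: 12 consistent
W/I-1 un ·: ww
W/I-2 aff ·: Ww
W/II-1 un I-1×I-2: ww
W/II-2 aff ·: Ww|WW
W/III-1 aff II-1×II-2: Ww
W/III-2 aff ·: Ww
W/III-3 aff II-1×II-2: Ww
W/III-4 aff II-1×II-2: Ww
W/IV-1 un III-1×III-2: ww
⇒ W over [I-1,I-2,II-1,II-2,III-1,III-2,III-3,III-4,IV-1]: 2 consistent

III-1 ∈ {AA Ww, Aa Ww}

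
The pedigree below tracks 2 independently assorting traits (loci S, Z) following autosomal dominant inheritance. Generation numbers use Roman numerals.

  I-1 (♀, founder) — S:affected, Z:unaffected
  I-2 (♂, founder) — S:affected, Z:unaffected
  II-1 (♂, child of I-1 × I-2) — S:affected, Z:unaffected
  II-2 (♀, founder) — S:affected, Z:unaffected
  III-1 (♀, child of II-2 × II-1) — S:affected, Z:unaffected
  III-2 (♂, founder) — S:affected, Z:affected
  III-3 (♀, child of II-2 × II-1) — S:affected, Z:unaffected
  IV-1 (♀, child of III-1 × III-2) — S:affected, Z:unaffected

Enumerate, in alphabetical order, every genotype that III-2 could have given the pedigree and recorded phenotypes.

S/I-1 aff ·: Ss|SS
S/I-2 aff ·: Ss|SS
S/II-1 aff I-1×I-2: Ss|SS
S/II-2 aff ·: Ss|SS
S/III-1 aff II-2×II-1: Ss|SS
S/III-2 aff ·: Ss|SS
S/III-3 aff II-2×II-1: Ss|SS
S/IV-1 aff III-1×III-2: Ss|SS
⇒ S over [I-1,I-2,II-1,II-2,III-1,III-2,III-3,IV-1]: 152 consistent
Z/I-1 un ·: zz
Z/I-2 un ·: zz
Z/II-1 un I-1×I-2: zz
Z/II-2 un ·: zz
Z/III-1 un II-2×II-1: zz
Z/III-2 aff ·: Zz
Z/III-3 un II-2×II-1: zz
Z/IV-1 un III-1×III-2: zz
⇒ Z over [I-1,I-2,II-1,II-2,III-1,III-2,III-3,IV-1]: 1 consistent

III-2 ∈ {SS Zz, Ss Zz}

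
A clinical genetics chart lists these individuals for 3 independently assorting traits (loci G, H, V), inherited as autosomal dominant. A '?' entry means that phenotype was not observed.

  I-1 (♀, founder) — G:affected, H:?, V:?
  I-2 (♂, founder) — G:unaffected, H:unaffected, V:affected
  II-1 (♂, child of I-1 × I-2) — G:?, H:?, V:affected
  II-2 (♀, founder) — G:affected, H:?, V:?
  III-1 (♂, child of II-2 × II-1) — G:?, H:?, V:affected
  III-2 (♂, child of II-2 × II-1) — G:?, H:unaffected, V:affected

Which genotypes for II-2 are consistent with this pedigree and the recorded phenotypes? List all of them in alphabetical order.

II-2 ∈ {GG Hh VV, GG Hh Vv, GG Hh vv, GG hh VV, GG hh Vv, GG hh vv, Gg Hh VV, Gg Hh Vv, Gg Hh vv, Gg hh VV, Gg hh Vv, Gg hh vv}

G/I-1 aff ·: Gg|GG
G/I-2 un ·: gg
G/II-1 ? I-1×I-2: gg|Gg
G/II-2 aff ·: Gg|GG
G/III-1 ? II-2×II-1: gg|Gg|GG
G/III-2 ? II-2×II-1: gg|Gg|GG
⇒ G over [I-1,I-2,II-1,II-2,III-1,III-2]: 31 consistent
H/I-1 ? ·: hh|Hh|HH
H/I-2 un ·: hh
H/II-1 ? I-1×I-2: hh|Hh
H/II-2 ? ·: hh|Hh
H/III-1 ? II-2×II-1: hh|Hh|HH
H/III-2 un II-2×II-1: hh
⇒ H over [I-1,I-2,II-1,II-2,III-1,III-2]: 16 consistent
V/I-1 ? ·: vv|Vv|VV
V/I-2 aff ·: Vv|VV
V/II-1 aff I-1×I-2: Vv|VV
V/II-2 ? ·: vv|Vv|VV
V/III-1 aff II-2×II-1: Vv|VV
V/III-2 aff II-2×II-1: Vv|VV
⇒ V over [I-1,I-2,II-1,II-2,III-1,III-2]: 69 consistent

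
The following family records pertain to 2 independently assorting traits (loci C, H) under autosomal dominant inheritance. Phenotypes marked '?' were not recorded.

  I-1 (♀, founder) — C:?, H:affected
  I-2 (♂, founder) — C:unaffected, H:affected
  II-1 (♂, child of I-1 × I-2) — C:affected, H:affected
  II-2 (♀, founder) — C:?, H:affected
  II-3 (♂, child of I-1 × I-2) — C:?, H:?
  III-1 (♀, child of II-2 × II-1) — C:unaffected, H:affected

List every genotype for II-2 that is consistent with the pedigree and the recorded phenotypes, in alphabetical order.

C/I-1 ? ·: Cc|CC
C/I-2 un ·: cc
C/II-1 aff I-1×I-2: Cc
C/II-2 ? ·: cc|Cc
C/II-3 ? I-1×I-2: cc|Cc
C/III-1 un II-2×II-1: cc
⇒ C over [I-1,I-2,II-1,II-2,II-3,III-1]: 6 consistent
H/I-1 aff ·: Hh|HH
H/I-2 aff ·: Hh|HH
H/II-1 aff I-1×I-2: Hh|HH
H/II-2 aff ·: Hh|HH
H/II-3 ? I-1×I-2: hh|Hh|HH
H/III-1 aff II-2×II-1: Hh|HH
⇒ H over [I-1,I-2,II-1,II-2,II-3,III-1]: 52 consistent

II-2 ∈ {Cc HH, Cc Hh, cc HH, cc Hh}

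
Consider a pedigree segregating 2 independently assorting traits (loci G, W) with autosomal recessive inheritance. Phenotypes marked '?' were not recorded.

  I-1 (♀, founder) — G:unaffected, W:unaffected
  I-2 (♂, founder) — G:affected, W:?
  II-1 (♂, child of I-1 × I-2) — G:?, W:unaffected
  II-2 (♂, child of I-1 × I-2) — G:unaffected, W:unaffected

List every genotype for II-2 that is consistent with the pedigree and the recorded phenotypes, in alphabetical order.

G/I-1 un ·: GG|Gg
G/I-2 aff ·: gg
G/II-1 ? I-1×I-2: Gg|gg
G/II-2 un I-1×I-2: Gg
⇒ G over [I-1,I-2,II-1,II-2]: 3 consistent
W/I-1 un ·: WW|Ww
W/I-2 ? ·: WW|Ww|ww
W/II-1 un I-1×I-2: WW|Ww
W/II-2 un I-1×I-2: WW|Ww
⇒ W over [I-1,I-2,II-1,II-2]: 15 consistent

II-2 ∈ {Gg WW, Gg Ww}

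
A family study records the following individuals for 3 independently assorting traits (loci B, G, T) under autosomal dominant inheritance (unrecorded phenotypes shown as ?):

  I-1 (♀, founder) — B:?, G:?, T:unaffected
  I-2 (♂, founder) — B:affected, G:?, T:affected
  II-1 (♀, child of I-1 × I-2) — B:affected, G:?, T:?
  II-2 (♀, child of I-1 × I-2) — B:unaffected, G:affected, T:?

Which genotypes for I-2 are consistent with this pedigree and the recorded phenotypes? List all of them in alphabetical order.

B/I-1 ? ·: bb|Bb
B/I-2 aff ·: Bb
B/II-1 aff I-1×I-2: Bb|BB
B/II-2 un I-1×I-2: bb
⇒ B over [I-1,I-2,II-1,II-2]: 3 consistent
G/I-1 ? ·: gg|Gg|GG
G/I-2 ? ·: gg|Gg|GG
G/II-1 ? I-1×I-2: gg|Gg|GG
G/II-2 aff I-1×I-2: Gg|GG
⇒ G over [I-1,I-2,II-1,II-2]: 21 consistent
T/I-1 un ·: tt
T/I-2 aff ·: Tt|TT
T/II-1 ? I-1×I-2: tt|Tt
T/II-2 ? I-1×I-2: tt|Tt
⇒ T over [I-1,I-2,II-1,II-2]: 5 consistent

I-2 ∈ {Bb GG TT, Bb GG Tt, Bb Gg TT, Bb Gg Tt, Bb gg TT, Bb gg Tt}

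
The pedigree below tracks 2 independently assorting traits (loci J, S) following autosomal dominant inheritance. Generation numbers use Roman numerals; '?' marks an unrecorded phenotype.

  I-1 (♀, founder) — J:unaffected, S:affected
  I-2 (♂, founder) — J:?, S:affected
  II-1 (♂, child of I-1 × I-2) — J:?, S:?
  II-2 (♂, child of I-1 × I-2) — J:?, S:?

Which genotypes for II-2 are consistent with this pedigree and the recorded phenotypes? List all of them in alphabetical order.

II-2 ∈ {Jj SS, Jj Ss, Jj ss, jj SS, jj Ss, jj ss}

J/I-1 un ·: jj
J/I-2 ? ·: jj|Jj|JJ
J/II-1 ? I-1×I-2: jj|Jj
J/II-2 ? I-1×I-2: jj|Jj
⇒ J over [I-1,I-2,II-1,II-2]: 6 consistent
S/I-1 aff ·: Ss|SS
S/I-2 aff ·: Ss|SS
S/II-1 ? I-1×I-2: ss|Ss|SS
S/II-2 ? I-1×I-2: ss|Ss|SS
⇒ S over [I-1,I-2,II-1,II-2]: 18 consistent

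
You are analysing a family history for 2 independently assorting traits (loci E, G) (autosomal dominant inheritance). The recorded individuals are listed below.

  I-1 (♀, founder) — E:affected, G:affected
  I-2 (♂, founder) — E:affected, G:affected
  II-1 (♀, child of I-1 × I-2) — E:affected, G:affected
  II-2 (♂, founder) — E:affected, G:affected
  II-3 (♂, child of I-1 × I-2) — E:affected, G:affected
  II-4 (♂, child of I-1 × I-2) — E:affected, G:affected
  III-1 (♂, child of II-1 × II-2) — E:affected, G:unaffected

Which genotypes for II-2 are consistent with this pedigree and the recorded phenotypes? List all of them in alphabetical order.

E/I-1 aff ·: Ee|EE
E/I-2 aff ·: Ee|EE
E/II-1 aff I-1×I-2: Ee|EE
E/II-2 aff ·: Ee|EE
E/II-3 aff I-1×I-2: Ee|EE
E/II-4 aff I-1×I-2: Ee|EE
E/III-1 aff II-1×II-2: Ee|EE
⇒ E over [I-1,I-2,II-1,II-2,II-3,II-4,III-1]: 87 consistent
G/I-1 aff ·: Gg|GG
G/I-2 aff ·: Gg|GG
G/II-1 aff I-1×I-2: Gg
G/II-2 aff ·: Gg
G/II-3 aff I-1×I-2: Gg|GG
G/II-4 aff I-1×I-2: Gg|GG
G/III-1 un II-1×II-2: gg
⇒ G over [I-1,I-2,II-1,II-2,II-3,II-4,III-1]: 12 consistent

II-2 ∈ {EE Gg, Ee Gg}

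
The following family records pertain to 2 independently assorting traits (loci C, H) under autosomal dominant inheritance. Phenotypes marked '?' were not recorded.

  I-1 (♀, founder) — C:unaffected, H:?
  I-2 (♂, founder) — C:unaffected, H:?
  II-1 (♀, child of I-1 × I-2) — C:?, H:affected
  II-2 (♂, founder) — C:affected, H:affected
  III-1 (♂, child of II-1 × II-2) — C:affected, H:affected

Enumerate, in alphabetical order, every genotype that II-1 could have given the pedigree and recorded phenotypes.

II-1 ∈ {cc HH, cc Hh}

C/I-1 un ·: cc
C/I-2 un ·: cc
C/II-1 ? I-1×I-2: cc
C/II-2 aff ·: Cc|CC
C/III-1 aff II-1×II-2: Cc
⇒ C over [I-1,I-2,II-1,II-2,III-1]: 2 consistent
H/I-1 ? ·: hh|Hh|HH
H/I-2 ? ·: hh|Hh|HH
H/II-1 aff I-1×I-2: Hh|HH
H/II-2 aff ·: Hh|HH
H/III-1 aff II-1×II-2: Hh|HH
⇒ H over [I-1,I-2,II-1,II-2,III-1]: 40 consistent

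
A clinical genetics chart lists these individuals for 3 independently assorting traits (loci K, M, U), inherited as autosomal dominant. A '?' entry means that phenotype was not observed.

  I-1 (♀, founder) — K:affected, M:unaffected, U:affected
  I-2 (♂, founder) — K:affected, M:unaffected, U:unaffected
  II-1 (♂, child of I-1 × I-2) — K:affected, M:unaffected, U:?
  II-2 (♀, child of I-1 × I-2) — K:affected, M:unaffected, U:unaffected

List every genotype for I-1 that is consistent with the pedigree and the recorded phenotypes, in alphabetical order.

I-1 ∈ {KK mm Uu, Kk mm Uu}

K/I-1 aff ·: Kk|KK
K/I-2 aff ·: Kk|KK
K/II-1 aff I-1×I-2: Kk|KK
K/II-2 aff I-1×I-2: Kk|KK
⇒ K over [I-1,I-2,II-1,II-2]: 13 consistent
M/I-1 un ·: mm
M/I-2 un ·: mm
M/II-1 un I-1×I-2: mm
M/II-2 un I-1×I-2: mm
⇒ M over [I-1,I-2,II-1,II-2]: 1 consistent
U/I-1 aff ·: Uu
U/I-2 un ·: uu
U/II-1 ? I-1×I-2: uu|Uu
U/II-2 un I-1×I-2: uu
⇒ U over [I-1,I-2,II-1,II-2]: 2 consistent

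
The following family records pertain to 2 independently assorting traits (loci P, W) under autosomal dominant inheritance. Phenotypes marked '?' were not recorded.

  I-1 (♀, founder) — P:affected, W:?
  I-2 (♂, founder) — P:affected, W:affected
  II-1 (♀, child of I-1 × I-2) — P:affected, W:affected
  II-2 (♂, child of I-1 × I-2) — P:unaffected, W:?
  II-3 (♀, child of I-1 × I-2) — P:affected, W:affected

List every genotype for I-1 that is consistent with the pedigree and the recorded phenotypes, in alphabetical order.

P/I-1 aff ·: Pp
P/I-2 aff ·: Pp
P/II-1 aff I-1×I-2: Pp|PP
P/II-2 un I-1×I-2: pp
P/II-3 aff I-1×I-2: Pp|PP
⇒ P over [I-1,I-2,II-1,II-2,II-3]: 4 consistent
W/I-1 ? ·: ww|Ww|WW
W/I-2 aff ·: Ww|WW
W/II-1 aff I-1×I-2: Ww|WW
W/II-2 ? I-1×I-2: ww|Ww|WW
W/II-3 aff I-1×I-2: Ww|WW
⇒ W over [I-1,I-2,II-1,II-2,II-3]: 32 consistent

I-1 ∈ {Pp WW, Pp Ww, Pp ww}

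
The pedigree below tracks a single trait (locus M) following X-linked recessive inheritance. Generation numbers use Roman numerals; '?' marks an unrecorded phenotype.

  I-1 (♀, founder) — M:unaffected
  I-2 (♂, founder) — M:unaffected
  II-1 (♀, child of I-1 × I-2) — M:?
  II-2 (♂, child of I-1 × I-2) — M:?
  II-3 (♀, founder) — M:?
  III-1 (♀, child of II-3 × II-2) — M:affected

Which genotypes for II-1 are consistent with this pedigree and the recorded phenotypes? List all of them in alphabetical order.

II-1 ∈ {X^MX^M, X^MX^m}

M/I-1 un ·: X^MX^m
M/I-2 un ·: X^MY
M/II-1 ? I-1×I-2: X^MX^M|X^MX^m
M/II-2 ? I-1×I-2: X^mY
M/II-3 ? ·: X^MX^m|X^mX^m
M/III-1 aff II-3×II-2: X^mX^m
⇒ M over [I-1,I-2,II-1,II-2,II-3,III-1]: 4 consistent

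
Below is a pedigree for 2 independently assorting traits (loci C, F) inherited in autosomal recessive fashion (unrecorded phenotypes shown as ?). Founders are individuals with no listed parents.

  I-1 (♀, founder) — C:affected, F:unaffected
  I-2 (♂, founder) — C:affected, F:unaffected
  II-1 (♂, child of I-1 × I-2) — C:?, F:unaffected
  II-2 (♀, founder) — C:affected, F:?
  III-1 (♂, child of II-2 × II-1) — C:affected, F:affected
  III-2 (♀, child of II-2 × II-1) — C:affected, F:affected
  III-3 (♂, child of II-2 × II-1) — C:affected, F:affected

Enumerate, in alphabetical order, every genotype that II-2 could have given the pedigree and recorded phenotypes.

C/I-1 aff ·: cc
C/I-2 aff ·: cc
C/II-1 ? I-1×I-2: cc
C/II-2 aff ·: cc
C/III-1 aff II-2×II-1: cc
C/III-2 aff II-2×II-1: cc
C/III-3 aff II-2×II-1: cc
⇒ C over [I-1,I-2,II-1,II-2,III-1,III-2,III-3]: 1 consistent
F/I-1 un ·: FF|Ff
F/I-2 un ·: FF|Ff
F/II-1 un I-1×I-2: Ff
F/II-2 ? ·: Ff|ff
F/III-1 aff II-2×II-1: ff
F/III-2 aff II-2×II-1: ff
F/III-3 aff II-2×II-1: ff
⇒ F over [I-1,I-2,II-1,II-2,III-1,III-2,III-3]: 6 consistent

II-2 ∈ {cc Ff, cc ff}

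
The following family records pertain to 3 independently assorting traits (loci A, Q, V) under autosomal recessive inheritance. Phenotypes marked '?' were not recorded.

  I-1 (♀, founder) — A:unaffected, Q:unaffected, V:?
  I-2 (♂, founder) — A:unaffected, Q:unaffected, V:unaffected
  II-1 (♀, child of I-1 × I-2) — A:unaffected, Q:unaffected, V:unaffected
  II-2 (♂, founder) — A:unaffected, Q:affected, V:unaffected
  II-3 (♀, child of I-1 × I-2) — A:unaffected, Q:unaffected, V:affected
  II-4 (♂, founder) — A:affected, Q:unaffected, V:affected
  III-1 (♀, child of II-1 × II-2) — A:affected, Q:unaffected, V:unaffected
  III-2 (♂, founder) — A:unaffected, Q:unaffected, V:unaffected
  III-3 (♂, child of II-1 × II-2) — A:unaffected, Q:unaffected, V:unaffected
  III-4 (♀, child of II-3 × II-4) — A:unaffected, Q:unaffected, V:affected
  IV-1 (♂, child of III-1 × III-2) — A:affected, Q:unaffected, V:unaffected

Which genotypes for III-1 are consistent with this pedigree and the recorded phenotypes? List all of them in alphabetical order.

A/I-1 un ·: AA|Aa
A/I-2 un ·: AA|Aa
A/II-1 un I-1×I-2: Aa
A/II-2 un ·: Aa
A/II-3 un I-1×I-2: AA|Aa
A/II-4 aff ·: aa
A/III-1 aff II-1×II-2: aa
A/III-2 un ·: Aa
A/III-3 un II-1×II-2: AA|Aa
A/III-4 un II-3×II-4: Aa
A/IV-1 aff III-1×III-2: aa
⇒ A over [I-1,I-2,II-1,II-2,II-3,II-4,III-1,III-2,III-3,III-4,IV-1]: 12 consistent
Q/I-1 un ·: QQ|Qq
Q/I-2 un ·: QQ|Qq
Q/II-1 un I-1×I-2: QQ|Qq
Q/II-2 aff ·: qq
Q/II-3 un I-1×I-2: QQ|Qq
Q/II-4 un ·: QQ|Qq
Q/III-1 un II-1×II-2: Qq
Q/III-2 un ·: QQ|Qq
Q/III-3 un II-1×II-2: Qq
Q/III-4 un II-3×II-4: QQ|Qq
Q/IV-1 un III-1×III-2: QQ|Qq
⇒ Q over [I-1,I-2,II-1,II-2,II-3,II-4,III-1,III-2,III-3,III-4,IV-1]: 180 consistent
V/I-1 ? ·: Vv|vv
V/I-2 un ·: Vv
V/II-1 un I-1×I-2: VV|Vv
V/II-2 un ·: VV|Vv
V/II-3 aff I-1×I-2: vv
V/II-4 aff ·: vv
V/III-1 un II-1×II-2: VV|Vv
V/III-2 un ·: VV|Vv
V/III-3 un II-1×II-2: VV|Vv
V/III-4 aff II-3×II-4: vv
V/IV-1 un III-1×III-2: VV|Vv
⇒ V over [I-1,I-2,II-1,II-2,II-3,II-4,III-1,III-2,III-3,III-4,IV-1]: 73 consistent

III-1 ∈ {aa Qq VV, aa Qq Vv}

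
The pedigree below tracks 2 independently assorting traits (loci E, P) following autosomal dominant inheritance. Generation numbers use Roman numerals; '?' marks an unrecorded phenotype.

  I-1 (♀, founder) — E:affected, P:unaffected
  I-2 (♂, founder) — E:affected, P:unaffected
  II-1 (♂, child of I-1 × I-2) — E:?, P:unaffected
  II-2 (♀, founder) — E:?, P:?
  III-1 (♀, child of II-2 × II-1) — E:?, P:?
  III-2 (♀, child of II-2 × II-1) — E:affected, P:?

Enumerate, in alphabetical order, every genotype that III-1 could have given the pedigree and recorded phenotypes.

E/I-1 aff ·: Ee|EE
E/I-2 aff ·: Ee|EE
E/II-1 ? I-1×I-2: ee|Ee|EE
E/II-2 ? ·: ee|Ee|EE
E/III-1 ? II-2×II-1: ee|Ee|EE
E/III-2 aff II-2×II-1: Ee|EE
⇒ E over [I-1,I-2,II-1,II-2,III-1,III-2]: 63 consistent
P/I-1 un ·: pp
P/I-2 un ·: pp
P/II-1 un I-1×I-2: pp
P/II-2 ? ·: pp|Pp|PP
P/III-1 ? II-2×II-1: pp|Pp
P/III-2 ? II-2×II-1: pp|Pp
⇒ P over [I-1,I-2,II-1,II-2,III-1,III-2]: 6 consistent

III-1 ∈ {EE Pp, EE pp, Ee Pp, Ee pp, ee Pp, ee pp}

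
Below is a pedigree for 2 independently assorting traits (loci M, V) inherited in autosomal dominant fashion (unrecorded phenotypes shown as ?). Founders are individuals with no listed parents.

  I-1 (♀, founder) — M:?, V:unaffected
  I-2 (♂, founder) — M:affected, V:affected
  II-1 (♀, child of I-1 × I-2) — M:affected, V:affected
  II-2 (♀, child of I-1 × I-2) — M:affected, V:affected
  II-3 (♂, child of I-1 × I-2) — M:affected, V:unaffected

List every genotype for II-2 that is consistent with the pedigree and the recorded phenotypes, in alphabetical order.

M/I-1 ? ·: mm|Mm|MM
M/I-2 aff ·: Mm|MM
M/II-1 aff I-1×I-2: Mm|MM
M/II-2 aff I-1×I-2: Mm|MM
M/II-3 aff I-1×I-2: Mm|MM
⇒ M over [I-1,I-2,II-1,II-2,II-3]: 27 consistent
V/I-1 un ·: vv
V/I-2 aff ·: Vv
V/II-1 aff I-1×I-2: Vv
V/II-2 aff I-1×I-2: Vv
V/II-3 un I-1×I-2: vv
⇒ V over [I-1,I-2,II-1,II-2,II-3]: 1 consistent

II-2 ∈ {MM Vv, Mm Vv}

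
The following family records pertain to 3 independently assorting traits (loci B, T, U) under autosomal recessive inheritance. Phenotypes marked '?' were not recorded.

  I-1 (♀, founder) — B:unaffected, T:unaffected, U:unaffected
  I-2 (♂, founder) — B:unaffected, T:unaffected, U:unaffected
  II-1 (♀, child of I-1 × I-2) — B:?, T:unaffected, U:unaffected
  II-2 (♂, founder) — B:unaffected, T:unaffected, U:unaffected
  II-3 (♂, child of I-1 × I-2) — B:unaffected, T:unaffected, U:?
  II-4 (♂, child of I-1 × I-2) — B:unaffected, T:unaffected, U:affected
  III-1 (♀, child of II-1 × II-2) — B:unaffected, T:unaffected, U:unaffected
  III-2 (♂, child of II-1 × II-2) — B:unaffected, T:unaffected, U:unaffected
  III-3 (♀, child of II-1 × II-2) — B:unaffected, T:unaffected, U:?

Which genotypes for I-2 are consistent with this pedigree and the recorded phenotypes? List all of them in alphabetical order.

B/I-1 un ·: BB|Bb
B/I-2 un ·: BB|Bb
B/II-1 ? I-1×I-2: BB|Bb|bb
B/II-2 un ·: BB|Bb
B/II-3 un I-1×I-2: BB|Bb
B/II-4 un I-1×I-2: BB|Bb
B/III-1 un II-1×II-2: BB|Bb
B/III-2 un II-1×II-2: BB|Bb
B/III-3 un II-1×II-2: BB|Bb
⇒ B over [I-1,I-2,II-1,II-2,II-3,II-4,III-1,III-2,III-3]: 317 consistent
T/I-1 un ·: TT|Tt
T/I-2 un ·: TT|Tt
T/II-1 un I-1×I-2: TT|Tt
T/II-2 un ·: TT|Tt
T/II-3 un I-1×I-2: TT|Tt
T/II-4 un I-1×I-2: TT|Tt
T/III-1 un II-1×II-2: TT|Tt
T/III-2 un II-1×II-2: TT|Tt
T/III-3 un II-1×II-2: TT|Tt
⇒ T over [I-1,I-2,II-1,II-2,II-3,II-4,III-1,III-2,III-3]: 309 consistent
U/I-1 un ·: Uu
U/I-2 un ·: Uu
U/II-1 un I-1×I-2: UU|Uu
U/II-2 un ·: UU|Uu
U/II-3 ? I-1×I-2: UU|Uu|uu
U/II-4 aff I-1×I-2: uu
U/III-1 un II-1×II-2: UU|Uu
U/III-2 un II-1×II-2: UU|Uu
U/III-3 ? II-1×II-2: UU|Uu|uu
⇒ U over [I-1,I-2,II-1,II-2,II-3,II-4,III-1,III-2,III-3]: 87 consistent

I-2 ∈ {BB TT Uu, BB Tt Uu, Bb TT Uu, Bb Tt Uu}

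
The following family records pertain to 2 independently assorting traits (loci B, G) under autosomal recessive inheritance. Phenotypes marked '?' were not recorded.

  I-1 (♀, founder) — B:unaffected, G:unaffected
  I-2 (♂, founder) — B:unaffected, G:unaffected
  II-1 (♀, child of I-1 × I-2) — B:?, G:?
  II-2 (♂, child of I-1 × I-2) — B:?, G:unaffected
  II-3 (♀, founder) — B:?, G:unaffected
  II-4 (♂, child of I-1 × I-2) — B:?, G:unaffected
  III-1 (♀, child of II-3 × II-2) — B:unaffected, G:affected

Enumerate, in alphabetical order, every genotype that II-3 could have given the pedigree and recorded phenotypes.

II-3 ∈ {BB Gg, Bb Gg, bb Gg}

B/I-1 un ·: BB|Bb
B/I-2 un ·: BB|Bb
B/II-1 ? I-1×I-2: BB|Bb|bb
B/II-2 ? I-1×I-2: BB|Bb|bb
B/II-3 ? ·: BB|Bb|bb
B/II-4 ? I-1×I-2: BB|Bb|bb
B/III-1 un II-3×II-2: BB|Bb
⇒ B over [I-1,I-2,II-1,II-2,II-3,II-4,III-1]: 175 consistent
G/I-1 un ·: GG|Gg
G/I-2 un ·: GG|Gg
G/II-1 ? I-1×I-2: GG|Gg|gg
G/II-2 un I-1×I-2: Gg
G/II-3 un ·: Gg
G/II-4 un I-1×I-2: GG|Gg
G/III-1 aff II-3×II-2: gg
⇒ G over [I-1,I-2,II-1,II-2,II-3,II-4,III-1]: 14 consistent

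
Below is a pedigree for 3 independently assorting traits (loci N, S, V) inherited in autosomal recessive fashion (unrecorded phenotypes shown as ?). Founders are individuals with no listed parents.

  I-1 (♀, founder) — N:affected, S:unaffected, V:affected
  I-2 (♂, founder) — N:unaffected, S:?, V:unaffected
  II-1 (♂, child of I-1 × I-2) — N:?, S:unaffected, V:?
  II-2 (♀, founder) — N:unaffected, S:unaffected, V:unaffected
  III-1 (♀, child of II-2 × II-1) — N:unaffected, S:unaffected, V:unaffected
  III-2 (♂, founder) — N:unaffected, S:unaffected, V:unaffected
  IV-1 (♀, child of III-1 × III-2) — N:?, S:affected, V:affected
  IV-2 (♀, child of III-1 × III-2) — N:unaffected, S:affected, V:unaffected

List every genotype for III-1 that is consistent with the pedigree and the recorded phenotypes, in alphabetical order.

N/I-1 aff ·: nn
N/I-2 un ·: NN|Nn
N/II-1 ? I-1×I-2: Nn|nn
N/II-2 un ·: NN|Nn
N/III-1 un II-2×II-1: NN|Nn
N/III-2 un ·: NN|Nn
N/IV-1 ? III-1×III-2: NN|Nn|nn
N/IV-2 un III-1×III-2: NN|Nn
⇒ N over [I-1,I-2,II-1,II-2,III-1,III-2,IV-1,IV-2]: 80 consistent
S/I-1 un ·: SS|Ss
S/I-2 ? ·: SS|Ss|ss
S/II-1 un I-1×I-2: SS|Ss
S/II-2 un ·: SS|Ss
S/III-1 un II-2×II-1: Ss
S/III-2 un ·: Ss
S/IV-1 aff III-1×III-2: ss
S/IV-2 aff III-1×III-2: ss
⇒ S over [I-1,I-2,II-1,II-2,III-1,III-2,IV-1,IV-2]: 14 consistent
V/I-1 aff ·: vv
V/I-2 un ·: VV|Vv
V/II-1 ? I-1×I-2: Vv|vv
V/II-2 un ·: VV|Vv
V/III-1 un II-2×II-1: Vv
V/III-2 un ·: Vv
V/IV-1 aff III-1×III-2: vv
V/IV-2 un III-1×III-2: VV|Vv
⇒ V over [I-1,I-2,II-1,II-2,III-1,III-2,IV-1,IV-2]: 12 consistent

III-1 ∈ {NN Ss Vv, Nn Ss Vv}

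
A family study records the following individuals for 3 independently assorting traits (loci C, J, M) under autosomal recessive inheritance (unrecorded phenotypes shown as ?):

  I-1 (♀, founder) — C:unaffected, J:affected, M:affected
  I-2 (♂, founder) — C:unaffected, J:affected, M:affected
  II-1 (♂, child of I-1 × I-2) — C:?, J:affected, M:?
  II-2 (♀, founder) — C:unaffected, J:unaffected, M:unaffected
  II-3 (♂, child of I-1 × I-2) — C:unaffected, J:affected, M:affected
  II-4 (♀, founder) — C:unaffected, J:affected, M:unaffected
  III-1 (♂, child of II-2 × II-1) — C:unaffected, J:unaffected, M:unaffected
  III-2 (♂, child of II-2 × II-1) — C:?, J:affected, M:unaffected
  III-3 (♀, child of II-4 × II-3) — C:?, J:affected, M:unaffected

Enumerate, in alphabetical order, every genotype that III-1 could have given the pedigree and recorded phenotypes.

C/I-1 un ·: CC|Cc
C/I-2 un ·: CC|Cc
C/II-1 ? I-1×I-2: CC|Cc|cc
C/II-2 un ·: CC|Cc
C/II-3 un I-1×I-2: CC|Cc
C/II-4 un ·: CC|Cc
C/III-1 un II-2×II-1: CC|Cc
C/III-2 ? II-2×II-1: CC|Cc|cc
C/III-3 ? II-4×II-3: CC|Cc|cc
⇒ C over [I-1,I-2,II-1,II-2,II-3,II-4,III-1,III-2,III-3]: 399 consistent
J/I-1 aff ·: jj
J/I-2 aff ·: jj
J/II-1 aff I-1×I-2: jj
J/II-2 un ·: Jj
J/II-3 aff I-1×I-2: jj
J/II-4 aff ·: jj
J/III-1 un II-2×II-1: Jj
J/III-2 aff II-2×II-1: jj
J/III-3 aff II-4×II-3: jj
⇒ J over [I-1,I-2,II-1,II-2,II-3,II-4,III-1,III-2,III-3]: 1 consistent
M/I-1 aff ·: mm
M/I-2 aff ·: mm
M/II-1 ? I-1×I-2: mm
M/II-2 un ·: MM|Mm
M/II-3 aff I-1×I-2: mm
M/II-4 un ·: MM|Mm
M/III-1 un II-2×II-1: Mm
M/III-2 un II-2×II-1: Mm
M/III-3 un II-4×II-3: Mm
⇒ M over [I-1,I-2,II-1,II-2,II-3,II-4,III-1,III-2,III-3]: 4 consistent

III-1 ∈ {CC Jj Mm, Cc Jj Mm}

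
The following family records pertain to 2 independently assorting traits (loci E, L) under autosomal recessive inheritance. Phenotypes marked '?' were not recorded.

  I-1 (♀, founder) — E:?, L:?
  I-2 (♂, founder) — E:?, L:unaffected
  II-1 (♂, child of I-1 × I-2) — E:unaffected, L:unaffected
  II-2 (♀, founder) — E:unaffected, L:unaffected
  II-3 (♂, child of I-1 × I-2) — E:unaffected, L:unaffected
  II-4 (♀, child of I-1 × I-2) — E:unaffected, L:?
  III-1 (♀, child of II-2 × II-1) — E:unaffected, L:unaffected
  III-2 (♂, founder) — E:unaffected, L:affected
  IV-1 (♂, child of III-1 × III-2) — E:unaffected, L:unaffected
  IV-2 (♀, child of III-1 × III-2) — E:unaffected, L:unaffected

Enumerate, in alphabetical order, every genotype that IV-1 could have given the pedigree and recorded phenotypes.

E/I-1 ? ·: EE|Ee|ee
E/I-2 ? ·: EE|Ee|ee
E/II-1 un I-1×I-2: EE|Ee
E/II-2 un ·: EE|Ee
E/II-3 un I-1×I-2: EE|Ee
E/II-4 un I-1×I-2: EE|Ee
E/III-1 un II-2×II-1: EE|Ee
E/III-2 un ·: EE|Ee
E/IV-1 un III-1×III-2: EE|Ee
E/IV-2 un III-1×III-2: EE|Ee
⇒ E over [I-1,I-2,II-1,II-2,II-3,II-4,III-1,III-2,IV-1,IV-2]: 650 consistent
L/I-1 ? ·: LL|Ll|ll
L/I-2 un ·: LL|Ll
L/II-1 un I-1×I-2: LL|Ll
L/II-2 un ·: LL|Ll
L/II-3 un I-1×I-2: LL|Ll
L/II-4 ? I-1×I-2: LL|Ll|ll
L/III-1 un II-2×II-1: LL|Ll
L/III-2 aff ·: ll
L/IV-1 un III-1×III-2: Ll
L/IV-2 un III-1×III-2: Ll
⇒ L over [I-1,I-2,II-1,II-2,II-3,II-4,III-1,III-2,IV-1,IV-2]: 113 consistent

IV-1 ∈ {EE Ll, Ee Ll}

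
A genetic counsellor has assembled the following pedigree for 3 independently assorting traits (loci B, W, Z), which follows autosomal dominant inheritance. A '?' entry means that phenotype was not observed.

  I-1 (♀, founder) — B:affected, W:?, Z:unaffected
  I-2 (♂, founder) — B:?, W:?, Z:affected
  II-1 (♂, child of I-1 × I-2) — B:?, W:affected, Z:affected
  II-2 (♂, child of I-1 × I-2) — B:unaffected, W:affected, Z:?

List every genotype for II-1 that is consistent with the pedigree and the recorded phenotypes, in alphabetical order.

B/I-1 aff ·: Bb
B/I-2 ? ·: bb|Bb
B/II-1 ? I-1×I-2: bb|Bb|BB
B/II-2 un I-1×I-2: bb
⇒ B over [I-1,I-2,II-1,II-2]: 5 consistent
W/I-1 ? ·: ww|Ww|WW
W/I-2 ? ·: ww|Ww|WW
W/II-1 aff I-1×I-2: Ww|WW
W/II-2 aff I-1×I-2: Ww|WW
⇒ W over [I-1,I-2,II-1,II-2]: 17 consistent
Z/I-1 un ·: zz
Z/I-2 aff ·: Zz|ZZ
Z/II-1 aff I-1×I-2: Zz
Z/II-2 ? I-1×I-2: zz|Zz
⇒ Z over [I-1,I-2,II-1,II-2]: 3 consistent

II-1 ∈ {BB WW Zz, BB Ww Zz, Bb WW Zz, Bb Ww Zz, bb WW Zz, bb Ww Zz}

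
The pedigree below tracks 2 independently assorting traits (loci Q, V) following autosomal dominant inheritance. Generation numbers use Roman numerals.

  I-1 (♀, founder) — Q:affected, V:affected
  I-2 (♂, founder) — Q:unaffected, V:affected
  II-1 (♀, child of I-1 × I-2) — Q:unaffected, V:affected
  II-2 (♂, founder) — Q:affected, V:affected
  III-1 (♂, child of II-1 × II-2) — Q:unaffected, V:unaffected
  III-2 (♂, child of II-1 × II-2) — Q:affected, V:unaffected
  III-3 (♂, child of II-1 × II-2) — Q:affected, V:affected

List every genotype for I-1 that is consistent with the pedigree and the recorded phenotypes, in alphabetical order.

I-1 ∈ {Qq VV, Qq Vv}

Q/I-1 aff ·: Qq
Q/I-2 un ·: qq
Q/II-1 un I-1×I-2: qq
Q/II-2 aff ·: Qq
Q/III-1 un II-1×II-2: qq
Q/III-2 aff II-1×II-2: Qq
Q/III-3 aff II-1×II-2: Qq
⇒ Q over [I-1,I-2,II-1,II-2,III-1,III-2,III-3]: 1 consistent
V/I-1 aff ·: Vv|VV
V/I-2 aff ·: Vv|VV
V/II-1 aff I-1×I-2: Vv
V/II-2 aff ·: Vv
V/III-1 un II-1×II-2: vv
V/III-2 un II-1×II-2: vv
V/III-3 aff II-1×II-2: Vv|VV
⇒ V over [I-1,I-2,II-1,II-2,III-1,III-2,III-3]: 6 consistent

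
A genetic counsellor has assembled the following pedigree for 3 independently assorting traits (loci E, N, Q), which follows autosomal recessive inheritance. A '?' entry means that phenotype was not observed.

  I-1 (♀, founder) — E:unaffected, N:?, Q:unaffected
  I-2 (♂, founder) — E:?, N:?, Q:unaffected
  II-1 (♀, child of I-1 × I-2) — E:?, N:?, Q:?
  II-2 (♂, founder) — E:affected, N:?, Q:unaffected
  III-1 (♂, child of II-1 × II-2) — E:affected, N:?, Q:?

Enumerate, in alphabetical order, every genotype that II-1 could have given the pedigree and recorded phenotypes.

II-1 ∈ {Ee NN QQ, Ee NN Qq, Ee NN qq, Ee Nn QQ, Ee Nn Qq, Ee Nn qq, Ee nn QQ, Ee nn Qq, Ee nn qq, ee NN QQ, ee NN Qq, ee NN qq, ee Nn QQ, ee Nn Qq, ee Nn qq, ee nn QQ, ee nn Qq, ee nn qq}

E/I-1 un ·: EE|Ee
E/I-2 ? ·: EE|Ee|ee
E/II-1 ? I-1×I-2: Ee|ee
E/II-2 aff ·: ee
E/III-1 aff II-1×II-2: ee
⇒ E over [I-1,I-2,II-1,II-2,III-1]: 7 consistent
N/I-1 ? ·: NN|Nn|nn
N/I-2 ? ·: NN|Nn|nn
N/II-1 ? I-1×I-2: NN|Nn|nn
N/II-2 ? ·: NN|Nn|nn
N/III-1 ? II-1×II-2: NN|Nn|nn
⇒ N over [I-1,I-2,II-1,II-2,III-1]: 81 consistent
Q/I-1 un ·: QQ|Qq
Q/I-2 un ·: QQ|Qq
Q/II-1 ? I-1×I-2: QQ|Qq|qq
Q/II-2 un ·: QQ|Qq
Q/III-1 ? II-1×II-2: QQ|Qq|qq
⇒ Q over [I-1,I-2,II-1,II-2,III-1]: 30 consistent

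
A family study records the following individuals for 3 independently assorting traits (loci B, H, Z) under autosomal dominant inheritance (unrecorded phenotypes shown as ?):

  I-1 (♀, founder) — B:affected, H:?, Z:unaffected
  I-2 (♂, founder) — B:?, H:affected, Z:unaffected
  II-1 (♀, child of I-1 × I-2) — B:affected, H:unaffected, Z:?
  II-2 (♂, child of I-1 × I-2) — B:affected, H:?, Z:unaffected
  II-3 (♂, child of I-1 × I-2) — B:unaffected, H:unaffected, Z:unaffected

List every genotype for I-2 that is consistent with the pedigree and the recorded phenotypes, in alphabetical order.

B/I-1 aff ·: Bb
B/I-2 ? ·: bb|Bb
B/II-1 aff I-1×I-2: Bb|BB
B/II-2 aff I-1×I-2: Bb|BB
B/II-3 un I-1×I-2: bb
⇒ B over [I-1,I-2,II-1,II-2,II-3]: 5 consistent
H/I-1 ? ·: hh|Hh
H/I-2 aff ·: Hh
H/II-1 un I-1×I-2: hh
H/II-2 ? I-1×I-2: hh|Hh|HH
H/II-3 un I-1×I-2: hh
⇒ H over [I-1,I-2,II-1,II-2,II-3]: 5 consistent
Z/I-1 un ·: zz
Z/I-2 un ·: zz
Z/II-1 ? I-1×I-2: zz
Z/II-2 un I-1×I-2: zz
Z/II-3 un I-1×I-2: zz
⇒ Z over [I-1,I-2,II-1,II-2,II-3]: 1 consistent

I-2 ∈ {Bb Hh zz, bb Hh zz}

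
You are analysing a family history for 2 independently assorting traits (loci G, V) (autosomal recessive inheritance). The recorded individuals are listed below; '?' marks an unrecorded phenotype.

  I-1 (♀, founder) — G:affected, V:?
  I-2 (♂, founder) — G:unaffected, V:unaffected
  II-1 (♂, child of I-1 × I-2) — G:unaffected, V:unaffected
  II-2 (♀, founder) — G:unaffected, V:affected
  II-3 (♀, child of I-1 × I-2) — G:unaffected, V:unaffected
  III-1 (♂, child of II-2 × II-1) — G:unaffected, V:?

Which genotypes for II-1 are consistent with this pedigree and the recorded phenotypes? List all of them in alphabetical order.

G/I-1 aff ·: gg
G/I-2 un ·: GG|Gg
G/II-1 un I-1×I-2: Gg
G/II-2 un ·: GG|Gg
G/II-3 un I-1×I-2: Gg
G/III-1 un II-2×II-1: GG|Gg
⇒ G over [I-1,I-2,II-1,II-2,II-3,III-1]: 8 consistent
V/I-1 ? ·: VV|Vv|vv
V/I-2 un ·: VV|Vv
V/II-1 un I-1×I-2: VV|Vv
V/II-2 aff ·: vv
V/II-3 un I-1×I-2: VV|Vv
V/III-1 ? II-2×II-1: Vv|vv
⇒ V over [I-1,I-2,II-1,II-2,II-3,III-1]: 23 consistent

II-1 ∈ {Gg VV, Gg Vv}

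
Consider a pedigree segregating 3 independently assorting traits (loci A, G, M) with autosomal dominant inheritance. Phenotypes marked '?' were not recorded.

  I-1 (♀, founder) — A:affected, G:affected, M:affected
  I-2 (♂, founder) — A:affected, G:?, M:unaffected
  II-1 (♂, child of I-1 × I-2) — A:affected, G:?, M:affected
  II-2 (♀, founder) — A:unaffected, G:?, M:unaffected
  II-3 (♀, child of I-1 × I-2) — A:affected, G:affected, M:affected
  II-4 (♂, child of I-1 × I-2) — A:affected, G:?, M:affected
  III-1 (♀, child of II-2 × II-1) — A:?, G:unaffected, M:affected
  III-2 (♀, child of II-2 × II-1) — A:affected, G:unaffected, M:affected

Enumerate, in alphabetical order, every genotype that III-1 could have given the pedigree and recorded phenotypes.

A/I-1 aff ·: Aa|AA
A/I-2 aff ·: Aa|AA
A/II-1 aff I-1×I-2: Aa|AA
A/II-2 un ·: aa
A/II-3 aff I-1×I-2: Aa|AA
A/II-4 aff I-1×I-2: Aa|AA
A/III-1 ? II-2×II-1: aa|Aa
A/III-2 aff II-2×II-1: Aa
⇒ A over [I-1,I-2,II-1,II-2,II-3,II-4,III-1,III-2]: 37 consistent
G/I-1 aff ·: Gg|GG
G/I-2 ? ·: gg|Gg|GG
G/II-1 ? I-1×I-2: gg|Gg
G/II-2 ? ·: gg|Gg
G/II-3 aff I-1×I-2: Gg|GG
G/II-4 ? I-1×I-2: gg|Gg|GG
G/III-1 un II-2×II-1: gg
G/III-2 un II-2×II-1: gg
⇒ G over [I-1,I-2,II-1,II-2,II-3,II-4,III-1,III-2]: 50 consistent
M/I-1 aff ·: Mm|MM
M/I-2 un ·: mm
M/II-1 aff I-1×I-2: Mm
M/II-2 un ·: mm
M/II-3 aff I-1×I-2: Mm
M/II-4 aff I-1×I-2: Mm
M/III-1 aff II-2×II-1: Mm
M/III-2 aff II-2×II-1: Mm
⇒ M over [I-1,I-2,II-1,II-2,II-3,II-4,III-1,III-2]: 2 consistent

III-1 ∈ {Aa gg Mm, aa gg Mm}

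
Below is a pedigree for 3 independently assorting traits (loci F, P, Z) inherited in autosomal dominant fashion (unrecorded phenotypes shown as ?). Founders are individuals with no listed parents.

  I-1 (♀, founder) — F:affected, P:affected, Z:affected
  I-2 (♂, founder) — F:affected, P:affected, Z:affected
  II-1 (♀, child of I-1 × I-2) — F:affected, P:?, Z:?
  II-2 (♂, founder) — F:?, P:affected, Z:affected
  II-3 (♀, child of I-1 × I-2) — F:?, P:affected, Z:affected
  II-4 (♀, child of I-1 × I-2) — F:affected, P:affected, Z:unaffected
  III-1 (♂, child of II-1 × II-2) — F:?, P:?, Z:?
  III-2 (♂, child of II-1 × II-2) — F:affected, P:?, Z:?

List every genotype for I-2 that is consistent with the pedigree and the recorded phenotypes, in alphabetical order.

I-2 ∈ {FF PP Zz, FF Pp Zz, Ff PP Zz, Ff Pp Zz}

F/I-1 aff ·: Ff|FF
F/I-2 aff ·: Ff|FF
F/II-1 aff I-1×I-2: Ff|FF
F/II-2 ? ·: ff|Ff|FF
F/II-3 ? I-1×I-2: ff|Ff|FF
F/II-4 aff I-1×I-2: Ff|FF
F/III-1 ? II-1×II-2: ff|Ff|FF
F/III-2 aff II-1×II-2: Ff|FF
⇒ F over [I-1,I-2,II-1,II-2,II-3,II-4,III-1,III-2]: 258 consistent
P/I-1 aff ·: Pp|PP
P/I-2 aff ·: Pp|PP
P/II-1 ? I-1×I-2: pp|Pp|PP
P/II-2 aff ·: Pp|PP
P/II-3 aff I-1×I-2: Pp|PP
P/II-4 aff I-1×I-2: Pp|PP
P/III-1 ? II-1×II-2: pp|Pp|PP
P/III-2 ? II-1×II-2: pp|Pp|PP
⇒ P over [I-1,I-2,II-1,II-2,II-3,II-4,III-1,III-2]: 241 consistent
Z/I-1 aff ·: Zz
Z/I-2 aff ·: Zz
Z/II-1 ? I-1×I-2: zz|Zz|ZZ
Z/II-2 aff ·: Zz|ZZ
Z/II-3 aff I-1×I-2: Zz|ZZ
Z/II-4 un I-1×I-2: zz
Z/III-1 ? II-1×II-2: zz|Zz|ZZ
Z/III-2 ? II-1×II-2: zz|Zz|ZZ
⇒ Z over [I-1,I-2,II-1,II-2,II-3,II-4,III-1,III-2]: 46 consistent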